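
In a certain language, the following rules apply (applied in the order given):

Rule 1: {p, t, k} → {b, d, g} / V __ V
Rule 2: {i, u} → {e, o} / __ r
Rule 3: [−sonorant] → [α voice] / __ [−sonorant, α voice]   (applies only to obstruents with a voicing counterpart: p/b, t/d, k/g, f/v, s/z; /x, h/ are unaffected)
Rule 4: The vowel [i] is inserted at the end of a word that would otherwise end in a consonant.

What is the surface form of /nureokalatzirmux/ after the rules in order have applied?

Rule 1 (intervocalic voicing): /k/ is a voiceless stop between vowels /o/ and /a/, so it voices to [g]. /nureokalatzirmux/ → nureogalatzirmux.
Rule 2 (pre-rhotic lowering): /u/ is a high vowel immediately before /r/, so it lowers to [o]. /i/ is a high vowel immediately before /r/, so it lowers to [e]. /nureogalatzirmux/ → noreogalatzermux.
Rule 3 (regressive voicing assimilation): /t/ precedes the voiced obstruent /z/, so it voices to [d] by assimilation. /noreogalatzermux/ → noreogaladzermux.
Rule 4 (final i-epenthesis): the form ends in the consonant /x/, so [i] is inserted word-finally. /noreogaladzermux/ → noreogaladzermuxi.

noreogaladzermuxi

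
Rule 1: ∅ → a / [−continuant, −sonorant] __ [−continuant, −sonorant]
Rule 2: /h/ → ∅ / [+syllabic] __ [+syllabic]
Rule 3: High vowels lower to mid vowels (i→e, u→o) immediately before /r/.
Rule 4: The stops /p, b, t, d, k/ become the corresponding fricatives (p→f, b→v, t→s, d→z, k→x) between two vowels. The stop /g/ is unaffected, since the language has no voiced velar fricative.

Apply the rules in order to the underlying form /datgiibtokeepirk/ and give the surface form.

Rule 1 (stop-cluster a-epenthesis): /t/ and /g/ form a stop–stop cluster, so [a] is inserted between them. /b/ and /t/ form a stop–stop cluster, so [a] is inserted between them. /datgiibtokeepirk/ → datagiibatokeepirk.
Rule 2 (intervocalic h-deletion): no segment meets the environment; /datagiibatokeepirk/ is unchanged.
Rule 3 (pre-rhotic lowering): /i/ is a high vowel immediately before /r/, so it lowers to [e]. /datagiibatokeepirk/ → datagiibatokeeperk.
Rule 4 (intervocalic spirantization): /t/ is a stop between vowels /a/ and /a/, so it spirantizes to the fricative [s]. /b/ is a stop between vowels /i/ and /a/, so it spirantizes to the fricative [v]. /t/ is a stop between vowels /a/ and /o/, so it spirantizes to the fricative [s]. /k/ is a stop between vowels /o/ and /e/, so it spirantizes to the fricative [x]. /p/ is a stop between vowels /e/ and /e/, so it spirantizes to the fricative [f]. /datagiibatokeeperk/ → dasagiivasoxeeferk.

dasagiivasoxeeferk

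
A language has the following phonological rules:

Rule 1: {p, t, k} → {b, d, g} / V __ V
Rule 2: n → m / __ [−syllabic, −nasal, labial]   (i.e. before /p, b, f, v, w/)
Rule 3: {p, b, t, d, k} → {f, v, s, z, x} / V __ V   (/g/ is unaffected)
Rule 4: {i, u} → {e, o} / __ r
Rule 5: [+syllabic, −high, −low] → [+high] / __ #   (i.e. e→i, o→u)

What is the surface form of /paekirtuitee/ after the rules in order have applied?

paegertuizei

Rule 1 (intervocalic voicing): /k/ is a voiceless stop between vowels /e/ and /i/, so it voices to [g]. /t/ is a voiceless stop between vowels /i/ and /e/, so it voices to [d]. /paekirtuitee/ → paegirtuidee.
Rule 2 (nasal place assimilation): no segment meets the environment; /paegirtuidee/ is unchanged.
Rule 3 (intervocalic spirantization): /d/ is a stop between vowels /i/ and /e/, so it spirantizes to the fricative [z]. /paegirtuidee/ → paegirtuizee.
Rule 4 (pre-rhotic lowering): /i/ is a high vowel immediately before /r/, so it lowers to [e]. /paegirtuizee/ → paegertuizee.
Rule 5 (final vowel raising): /e/ is a mid vowel in word-final position, so it raises to [i]. /paegertuizee/ → paegertuizei.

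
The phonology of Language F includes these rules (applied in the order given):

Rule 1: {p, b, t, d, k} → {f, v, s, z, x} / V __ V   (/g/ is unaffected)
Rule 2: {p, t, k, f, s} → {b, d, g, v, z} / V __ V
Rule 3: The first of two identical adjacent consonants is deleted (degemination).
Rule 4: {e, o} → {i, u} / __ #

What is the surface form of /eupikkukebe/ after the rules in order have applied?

euvikuxevi

Rule 1 (intervocalic spirantization): /p/ is a stop between vowels /u/ and /i/, so it spirantizes to the fricative [f]. /k/ is a stop between vowels /u/ and /e/, so it spirantizes to the fricative [x]. /b/ is a stop between vowels /e/ and /e/, so it spirantizes to the fricative [v]. /eupikkukebe/ → eufikkuxeve.
Rule 2 (intervocalic voicing): /f/ is a voiceless obstruent between vowels /u/ and /i/, so it voices to [v]. /eufikkuxeve/ → euvikkuxeve.
Rule 3 (degemination): /kk/ is a geminate; the first /k/ deletes. /euvikkuxeve/ → euvikuxeve.
Rule 4 (final vowel raising): /e/ is a mid vowel in word-final position, so it raises to [i]. /euvikuxeve/ → euvikuxevi.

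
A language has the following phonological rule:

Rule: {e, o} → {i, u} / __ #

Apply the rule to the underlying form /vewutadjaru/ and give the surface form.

No segment of /vewutadjaru/ meets the structural description of the rule, so the form surfaces unchanged.

vewutadjaru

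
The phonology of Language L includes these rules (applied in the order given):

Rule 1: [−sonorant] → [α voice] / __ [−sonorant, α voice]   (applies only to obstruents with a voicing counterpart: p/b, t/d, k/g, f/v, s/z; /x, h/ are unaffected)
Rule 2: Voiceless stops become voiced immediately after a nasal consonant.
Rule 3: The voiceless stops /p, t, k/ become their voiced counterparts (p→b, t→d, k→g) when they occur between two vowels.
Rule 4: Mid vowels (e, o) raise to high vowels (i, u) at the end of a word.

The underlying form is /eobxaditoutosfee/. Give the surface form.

eopxadidoudosfei

Rule 1 (regressive voicing assimilation): /b/ precedes the voiceless obstruent /x/, so it devoices to [p] by assimilation. /eobxaditoutosfee/ → eopxaditoutosfee.
Rule 2 (post-nasal voicing): no segment meets the environment; /eopxaditoutosfee/ is unchanged.
Rule 3 (intervocalic voicing): /t/ is a voiceless stop between vowels /i/ and /o/, so it voices to [d]. /t/ is a voiceless stop between vowels /u/ and /o/, so it voices to [d]. /eopxaditoutosfee/ → eopxadidoudosfee.
Rule 4 (final vowel raising): /e/ is a mid vowel in word-final position, so it raises to [i]. /eopxadidoudosfee/ → eopxadidoudosfei.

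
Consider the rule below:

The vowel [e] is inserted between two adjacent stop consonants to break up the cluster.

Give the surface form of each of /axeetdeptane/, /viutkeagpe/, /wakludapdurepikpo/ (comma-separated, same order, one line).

/axeetdeptane/: /t/ and /d/ form a stop–stop cluster, so [e] is inserted between them. /p/ and /t/ form a stop–stop cluster, so [e] is inserted between them. → [axeetedepetane].
/viutkeagpe/: /t/ and /k/ form a stop–stop cluster, so [e] is inserted between them. /g/ and /p/ form a stop–stop cluster, so [e] is inserted between them. → [viutekeagepe].
/wakludapdurepikpo/: /p/ and /d/ form a stop–stop cluster, so [e] is inserted between them. /k/ and /p/ form a stop–stop cluster, so [e] is inserted between them. → [wakludapedurepikepo].

axeetedepetane, viutekeagepe, wakludapedurepikepo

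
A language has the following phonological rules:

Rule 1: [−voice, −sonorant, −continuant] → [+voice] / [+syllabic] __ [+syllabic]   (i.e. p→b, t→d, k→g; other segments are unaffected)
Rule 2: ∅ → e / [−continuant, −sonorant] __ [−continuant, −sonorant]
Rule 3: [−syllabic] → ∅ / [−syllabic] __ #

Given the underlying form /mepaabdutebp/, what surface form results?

mebaabedudebep

Rule 1 (intervocalic voicing): /p/ is a voiceless stop between vowels /e/ and /a/, so it voices to [b]. /t/ is a voiceless stop between vowels /u/ and /e/, so it voices to [d]. /mepaabdutebp/ → mebaabdudebp.
Rule 2 (stop-cluster e-epenthesis): /b/ and /d/ form a stop–stop cluster, so [e] is inserted between them. /b/ and /p/ form a stop–stop cluster, so [e] is inserted between them. /mebaabdudebp/ → mebaabedudebep.
Rule 3 (final cluster simplification): no segment meets the environment; /mebaabedudebep/ is unchanged.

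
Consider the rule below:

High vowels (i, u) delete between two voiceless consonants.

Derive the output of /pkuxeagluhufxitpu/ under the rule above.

pkxeagluhfxtpu

/u/ is a high vowel flanked by voiceless consonants /k/ and /x/, so it deletes.
/u/ is a high vowel flanked by voiceless consonants /h/ and /f/, so it deletes.
/i/ is a high vowel flanked by voiceless consonants /x/ and /t/, so it deletes.
Surface form: [pkxeagluhfxtpu].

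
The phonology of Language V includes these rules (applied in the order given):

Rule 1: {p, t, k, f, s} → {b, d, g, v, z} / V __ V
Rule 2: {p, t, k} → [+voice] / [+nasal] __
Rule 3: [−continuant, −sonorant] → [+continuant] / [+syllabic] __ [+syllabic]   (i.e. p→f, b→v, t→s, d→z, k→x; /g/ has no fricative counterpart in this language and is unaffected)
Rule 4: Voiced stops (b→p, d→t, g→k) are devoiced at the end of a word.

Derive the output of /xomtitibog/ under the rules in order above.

Rule 1 (intervocalic voicing): /t/ is a voiceless obstruent between vowels /i/ and /i/, so it voices to [d]. /xomtitibog/ → xomtidibog.
Rule 2 (post-nasal voicing): /t/ is a voiceless stop immediately after the nasal /m/, so it voices to [d]. /xomtidibog/ → xomdidibog.
Rule 3 (intervocalic spirantization): /d/ is a stop between vowels /i/ and /i/, so it spirantizes to the fricative [z]. /b/ is a stop between vowels /i/ and /o/, so it spirantizes to the fricative [v]. /xomdidibog/ → xomdizivog.
Rule 4 (final devoicing): /g/ is a voiced stop in word-final position, so it devoices to [k]. /xomdizivog/ → xomdizivok.

xomdizivok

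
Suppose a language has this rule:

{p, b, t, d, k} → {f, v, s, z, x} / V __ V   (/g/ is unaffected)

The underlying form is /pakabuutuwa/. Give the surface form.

paxavuusuwa

/k/ is a stop between vowels /a/ and /a/, so it spirantizes to the fricative [x].
/b/ is a stop between vowels /a/ and /u/, so it spirantizes to the fricative [v].
/t/ is a stop between vowels /u/ and /u/, so it spirantizes to the fricative [s].
The other instance of /p/ does not occur in the required environment and remains unchanged.
Surface form: [paxavuusuwa].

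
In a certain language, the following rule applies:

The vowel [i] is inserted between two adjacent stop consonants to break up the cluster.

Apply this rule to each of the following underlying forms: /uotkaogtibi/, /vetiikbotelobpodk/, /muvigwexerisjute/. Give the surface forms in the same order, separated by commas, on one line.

/uotkaogtibi/: /t/ and /k/ form a stop–stop cluster, so [i] is inserted between them. /g/ and /t/ form a stop–stop cluster, so [i] is inserted between them. → [uotikaogitibi].
/vetiikbotelobpodk/: /k/ and /b/ form a stop–stop cluster, so [i] is inserted between them. /b/ and /p/ form a stop–stop cluster, so [i] is inserted between them. /d/ and /k/ form a stop–stop cluster, so [i] is inserted between them. → [vetiikibotelobipodik].
/muvigwexerisjute/: the rule's environment is not met; surfaces unchanged as [muvigwexerisjute].

uotikaogitibi, vetiikibotelobipodik, muvigwexerisjute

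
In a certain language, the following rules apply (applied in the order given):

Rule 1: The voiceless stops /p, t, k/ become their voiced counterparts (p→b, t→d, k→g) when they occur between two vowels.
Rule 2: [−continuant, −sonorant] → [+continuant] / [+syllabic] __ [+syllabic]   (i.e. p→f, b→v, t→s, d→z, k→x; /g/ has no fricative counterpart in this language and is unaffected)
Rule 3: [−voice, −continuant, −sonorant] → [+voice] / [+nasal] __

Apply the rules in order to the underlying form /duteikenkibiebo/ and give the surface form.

Rule 1 (intervocalic voicing): /t/ is a voiceless stop between vowels /u/ and /e/, so it voices to [d]. /k/ is a voiceless stop between vowels /i/ and /e/, so it voices to [g]. /duteikenkibiebo/ → dudeigenkibiebo.
Rule 2 (intervocalic spirantization): /d/ is a stop between vowels /u/ and /e/, so it spirantizes to the fricative [z]. /b/ is a stop between vowels /i/ and /i/, so it spirantizes to the fricative [v]. /b/ is a stop between vowels /e/ and /o/, so it spirantizes to the fricative [v]. /dudeigenkibiebo/ → duzeigenkivievo.
Rule 3 (post-nasal voicing): /k/ is a voiceless stop immediately after the nasal /n/, so it voices to [g]. /duzeigenkivievo/ → duzeigengivievo.

duzeigengivievo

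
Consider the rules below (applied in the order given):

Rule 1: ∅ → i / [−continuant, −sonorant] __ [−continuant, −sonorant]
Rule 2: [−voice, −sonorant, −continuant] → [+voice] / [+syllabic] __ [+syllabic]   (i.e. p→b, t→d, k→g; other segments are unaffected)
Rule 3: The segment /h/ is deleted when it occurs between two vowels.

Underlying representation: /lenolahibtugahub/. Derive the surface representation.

Rule 1 (stop-cluster i-epenthesis): /b/ and /t/ form a stop–stop cluster, so [i] is inserted between them. /lenolahibtugahub/ → lenolahibitugahub.
Rule 2 (intervocalic voicing): /t/ is a voiceless stop between vowels /i/ and /u/, so it voices to [d]. /lenolahibitugahub/ → lenolahibidugahub.
Rule 3 (intervocalic h-deletion): /h/ occurs between vowels /a/ and /i/, so it deletes. /h/ occurs between vowels /a/ and /u/, so it deletes. /lenolahibidugahub/ → lenolaibidugaub.

lenolaibidugaub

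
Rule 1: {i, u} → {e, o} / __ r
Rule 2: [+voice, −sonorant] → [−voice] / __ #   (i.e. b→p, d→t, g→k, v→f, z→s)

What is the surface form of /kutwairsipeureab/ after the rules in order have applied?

kutwaersipeoreap

Rule 1 (pre-rhotic lowering): /i/ is a high vowel immediately before /r/, so it lowers to [e]. /u/ is a high vowel immediately before /r/, so it lowers to [o]. /kutwairsipeureab/ → kutwaersipeoreab.
Rule 2 (final devoicing): /b/ is a voiced obstruent in word-final position, so it devoices to [p]. /kutwaersipeoreab/ → kutwaersipeoreap.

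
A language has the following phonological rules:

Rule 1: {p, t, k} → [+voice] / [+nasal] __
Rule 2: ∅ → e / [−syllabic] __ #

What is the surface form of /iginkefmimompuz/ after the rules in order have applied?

Rule 1 (post-nasal voicing): /k/ is a voiceless stop immediately after the nasal /n/, so it voices to [g]. /p/ is a voiceless stop immediately after the nasal /m/, so it voices to [b]. /iginkefmimompuz/ → igingefmimombuz.
Rule 2 (final e-epenthesis): the form ends in the consonant /z/, so [e] is inserted word-finally. /igingefmimombuz/ → igingefmimombuze.

igingefmimombuze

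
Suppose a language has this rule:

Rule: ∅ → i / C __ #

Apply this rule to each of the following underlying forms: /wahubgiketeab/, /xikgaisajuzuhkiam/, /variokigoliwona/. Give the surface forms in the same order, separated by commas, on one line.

/wahubgiketeab/: the form ends in the consonant /b/, so [i] is inserted word-finally. → [wahubgiketeabi].
/xikgaisajuzuhkiam/: the form ends in the consonant /m/, so [i] is inserted word-finally. → [xikgaisajuzuhkiami].
/variokigoliwona/: the rule's environment is not met; surfaces unchanged as [variokigoliwona].

wahubgiketeabi, xikgaisajuzuhkiami, variokigoliwona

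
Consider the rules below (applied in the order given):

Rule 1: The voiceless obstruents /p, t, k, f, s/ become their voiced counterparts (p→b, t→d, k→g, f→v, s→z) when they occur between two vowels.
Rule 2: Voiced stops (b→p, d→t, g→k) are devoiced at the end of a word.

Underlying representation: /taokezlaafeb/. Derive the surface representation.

taogezlaavep

Rule 1 (intervocalic voicing): /k/ is a voiceless obstruent between vowels /o/ and /e/, so it voices to [g]. /f/ is a voiceless obstruent between vowels /a/ and /e/, so it voices to [v]. /taokezlaafeb/ → taogezlaaveb.
Rule 2 (final devoicing): /b/ is a voiced stop in word-final position, so it devoices to [p]. /taogezlaaveb/ → taogezlaavep.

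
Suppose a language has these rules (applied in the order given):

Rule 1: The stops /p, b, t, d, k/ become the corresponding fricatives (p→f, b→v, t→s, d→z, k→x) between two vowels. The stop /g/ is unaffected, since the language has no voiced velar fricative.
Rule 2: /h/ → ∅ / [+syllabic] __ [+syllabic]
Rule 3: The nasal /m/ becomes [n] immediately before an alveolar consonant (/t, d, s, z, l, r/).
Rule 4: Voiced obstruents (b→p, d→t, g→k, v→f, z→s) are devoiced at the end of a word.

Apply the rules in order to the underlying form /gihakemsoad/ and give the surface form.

giaxensoat

Rule 1 (intervocalic spirantization): /k/ is a stop between vowels /a/ and /e/, so it spirantizes to the fricative [x]. /gihakemsoad/ → gihaxemsoad.
Rule 2 (intervocalic h-deletion): /h/ occurs between vowels /i/ and /a/, so it deletes. /gihaxemsoad/ → giaxemsoad.
Rule 3 (nasal place assimilation): /m/ precedes the alveolar consonant /s/, so it assimilates in place to [n]. /giaxemsoad/ → giaxensoad.
Rule 4 (final devoicing): /d/ is a voiced obstruent in word-final position, so it devoices to [t]. /giaxensoad/ → giaxensoat.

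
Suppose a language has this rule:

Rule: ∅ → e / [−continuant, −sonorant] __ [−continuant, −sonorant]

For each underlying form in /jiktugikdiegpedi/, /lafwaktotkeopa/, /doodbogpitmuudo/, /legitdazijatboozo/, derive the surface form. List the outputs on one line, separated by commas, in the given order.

jiketugikediegepedi, lafwaketotekeopa, doodebogepitmuudo, legitedazijateboozo

/jiktugikdiegpedi/: /k/ and /t/ form a stop–stop cluster, so [e] is inserted between them. /k/ and /d/ form a stop–stop cluster, so [e] is inserted between them. /g/ and /p/ form a stop–stop cluster, so [e] is inserted between them. → [jiketugikediegepedi].
/lafwaktotkeopa/: /k/ and /t/ form a stop–stop cluster, so [e] is inserted between them. /t/ and /k/ form a stop–stop cluster, so [e] is inserted between them. → [lafwaketotekeopa].
/doodbogpitmuudo/: /d/ and /b/ form a stop–stop cluster, so [e] is inserted between them. /g/ and /p/ form a stop–stop cluster, so [e] is inserted between them. → [doodebogepitmuudo].
/legitdazijatboozo/: /t/ and /d/ form a stop–stop cluster, so [e] is inserted between them. /t/ and /b/ form a stop–stop cluster, so [e] is inserted between them. → [legitedazijateboozo].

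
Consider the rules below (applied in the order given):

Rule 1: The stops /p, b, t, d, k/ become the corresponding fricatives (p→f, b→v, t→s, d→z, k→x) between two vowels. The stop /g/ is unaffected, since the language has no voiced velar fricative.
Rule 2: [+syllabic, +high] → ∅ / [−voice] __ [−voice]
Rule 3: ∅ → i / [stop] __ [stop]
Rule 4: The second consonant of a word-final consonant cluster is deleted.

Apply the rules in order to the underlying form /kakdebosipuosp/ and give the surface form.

Rule 1 (intervocalic spirantization): /b/ is a stop between vowels /e/ and /o/, so it spirantizes to the fricative [v]. /p/ is a stop between vowels /i/ and /u/, so it spirantizes to the fricative [f]. /kakdebosipuosp/ → kakdevosifuosp.
Rule 2 (high vowel syncope): /i/ is a high vowel flanked by voiceless consonants /s/ and /f/, so it deletes. /kakdevosifuosp/ → kakdevosfuosp.
Rule 3 (stop-cluster i-epenthesis): /k/ and /d/ form a stop–stop cluster, so [i] is inserted between them. /kakdevosfuosp/ → kakidevosfuosp.
Rule 4 (final cluster simplification): /p/ is the second consonant of a word-final cluster /sp/, so it deletes. /kakidevosfuosp/ → kakidevosfuos.

kakidevosfuos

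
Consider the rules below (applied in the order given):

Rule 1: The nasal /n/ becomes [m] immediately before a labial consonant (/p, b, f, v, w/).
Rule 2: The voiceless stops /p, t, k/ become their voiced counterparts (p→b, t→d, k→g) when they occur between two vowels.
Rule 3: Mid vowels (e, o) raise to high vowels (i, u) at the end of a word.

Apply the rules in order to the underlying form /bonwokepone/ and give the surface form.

bomwogeboni

Rule 1 (nasal place assimilation): /n/ precedes the labial consonant /w/, so it assimilates in place to [m]. /bonwokepone/ → bomwokepone.
Rule 2 (intervocalic voicing): /k/ is a voiceless stop between vowels /o/ and /e/, so it voices to [g]. /p/ is a voiceless stop between vowels /e/ and /o/, so it voices to [b]. /bomwokepone/ → bomwogebone.
Rule 3 (final vowel raising): /e/ is a mid vowel in word-final position, so it raises to [i]. /bomwogebone/ → bomwogeboni.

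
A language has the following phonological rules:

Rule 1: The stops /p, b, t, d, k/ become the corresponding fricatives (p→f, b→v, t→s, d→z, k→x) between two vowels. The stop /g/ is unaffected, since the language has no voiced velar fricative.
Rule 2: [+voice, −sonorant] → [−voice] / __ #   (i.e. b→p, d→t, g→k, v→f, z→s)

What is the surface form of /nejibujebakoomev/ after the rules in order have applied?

Rule 1 (intervocalic spirantization): /b/ is a stop between vowels /i/ and /u/, so it spirantizes to the fricative [v]. /b/ is a stop between vowels /e/ and /a/, so it spirantizes to the fricative [v]. /k/ is a stop between vowels /a/ and /o/, so it spirantizes to the fricative [x]. /nejibujebakoomev/ → nejivujevaxoomev.
Rule 2 (final devoicing): /v/ is a voiced obstruent in word-final position, so it devoices to [f]. /nejivujevaxoomev/ → nejivujevaxoomef.

nejivujevaxoomef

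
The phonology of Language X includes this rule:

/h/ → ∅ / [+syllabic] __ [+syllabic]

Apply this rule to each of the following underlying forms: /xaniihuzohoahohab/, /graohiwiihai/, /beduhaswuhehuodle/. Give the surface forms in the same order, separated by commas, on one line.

/xaniihuzohoahohab/: /h/ occurs between vowels /i/ and /u/, so it deletes. /h/ occurs between vowels /o/ and /o/, so it deletes. /h/ occurs between vowels /a/ and /o/, so it deletes. /h/ occurs between vowels /o/ and /a/, so it deletes. → [xaniiuzooaoab].
/graohiwiihai/: /h/ occurs between vowels /o/ and /i/, so it deletes. /h/ occurs between vowels /i/ and /a/, so it deletes. → [graoiwiiai].
/beduhaswuhehuodle/: /h/ occurs between vowels /u/ and /a/, so it deletes. /h/ occurs between vowels /u/ and /e/, so it deletes. /h/ occurs between vowels /e/ and /u/, so it deletes. → [beduaswueuodle].

xaniiuzooaoab, graoiwiiai, beduaswueuodle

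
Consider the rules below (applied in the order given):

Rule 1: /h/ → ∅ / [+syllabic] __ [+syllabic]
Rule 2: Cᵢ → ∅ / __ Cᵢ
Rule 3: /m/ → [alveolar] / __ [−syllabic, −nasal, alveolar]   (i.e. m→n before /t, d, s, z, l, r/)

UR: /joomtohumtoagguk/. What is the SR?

joontountoaguk

Rule 1 (intervocalic h-deletion): /h/ occurs between vowels /o/ and /u/, so it deletes. /joomtohumtoagguk/ → joomtoumtoagguk.
Rule 2 (degemination): /gg/ is a geminate; the first /g/ deletes. /joomtoumtoagguk/ → joomtoumtoaguk.
Rule 3 (nasal place assimilation): /m/ precedes the alveolar consonant /t/, so it assimilates in place to [n]. /m/ precedes the alveolar consonant /t/, so it assimilates in place to [n]. /joomtoumtoaguk/ → joontountoaguk.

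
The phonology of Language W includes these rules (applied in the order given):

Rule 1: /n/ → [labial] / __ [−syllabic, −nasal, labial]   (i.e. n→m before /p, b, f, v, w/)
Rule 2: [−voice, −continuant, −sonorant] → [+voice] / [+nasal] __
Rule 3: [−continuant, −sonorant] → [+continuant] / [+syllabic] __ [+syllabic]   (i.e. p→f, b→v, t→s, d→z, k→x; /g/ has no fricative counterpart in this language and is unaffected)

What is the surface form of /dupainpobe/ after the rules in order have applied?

Rule 1 (nasal place assimilation): /n/ precedes the labial consonant /p/, so it assimilates in place to [m]. /dupainpobe/ → dupaimpobe.
Rule 2 (post-nasal voicing): /p/ is a voiceless stop immediately after the nasal /m/, so it voices to [b]. /dupaimpobe/ → dupaimbobe.
Rule 3 (intervocalic spirantization): /p/ is a stop between vowels /u/ and /a/, so it spirantizes to the fricative [f]. /b/ is a stop between vowels /o/ and /e/, so it spirantizes to the fricative [v]. /dupaimbobe/ → dufaimbove.

dufaimbove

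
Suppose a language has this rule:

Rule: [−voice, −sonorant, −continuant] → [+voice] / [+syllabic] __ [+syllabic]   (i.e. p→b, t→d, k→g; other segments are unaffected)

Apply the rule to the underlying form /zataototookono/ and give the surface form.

/t/ is a voiceless stop between vowels /a/ and /a/, so it voices to [d].
/t/ is a voiceless stop between vowels /o/ and /o/, so it voices to [d].
/t/ is a voiceless stop between vowels /o/ and /o/, so it voices to [d].
/k/ is a voiceless stop between vowels /o/ and /o/, so it voices to [g].
Surface form: [zadaododoogono].

zadaododoogono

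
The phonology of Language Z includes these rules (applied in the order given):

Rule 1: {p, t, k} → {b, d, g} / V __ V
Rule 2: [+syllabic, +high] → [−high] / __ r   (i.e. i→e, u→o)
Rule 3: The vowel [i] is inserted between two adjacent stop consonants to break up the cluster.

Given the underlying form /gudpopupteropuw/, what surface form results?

gudipobupiterobuw

Rule 1 (intervocalic voicing): /p/ is a voiceless stop between vowels /o/ and /u/, so it voices to [b]. /p/ is a voiceless stop between vowels /o/ and /u/, so it voices to [b]. /gudpopupteropuw/ → gudpobupterobuw.
Rule 2 (pre-rhotic lowering): no segment meets the environment; /gudpobupterobuw/ is unchanged.
Rule 3 (stop-cluster i-epenthesis): /d/ and /p/ form a stop–stop cluster, so [i] is inserted between them. /p/ and /t/ form a stop–stop cluster, so [i] is inserted between them. /gudpobupterobuw/ → gudipobupiterobuw.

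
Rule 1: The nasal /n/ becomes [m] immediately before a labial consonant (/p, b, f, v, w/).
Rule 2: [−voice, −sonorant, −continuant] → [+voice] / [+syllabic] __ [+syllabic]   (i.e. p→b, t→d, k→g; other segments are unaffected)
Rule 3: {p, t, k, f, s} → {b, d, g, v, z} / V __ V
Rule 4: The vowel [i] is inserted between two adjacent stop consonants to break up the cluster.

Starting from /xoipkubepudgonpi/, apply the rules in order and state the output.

xoipikubebudigompi

Rule 1 (nasal place assimilation): /n/ precedes the labial consonant /p/, so it assimilates in place to [m]. /xoipkubepudgonpi/ → xoipkubepudgompi.
Rule 2 (intervocalic voicing): /p/ is a voiceless stop between vowels /e/ and /u/, so it voices to [b]. /xoipkubepudgompi/ → xoipkubebudgompi.
Rule 3 (intervocalic voicing): no segment meets the environment; /xoipkubebudgompi/ is unchanged.
Rule 4 (stop-cluster i-epenthesis): /p/ and /k/ form a stop–stop cluster, so [i] is inserted between them. /d/ and /g/ form a stop–stop cluster, so [i] is inserted between them. /xoipkubebudgompi/ → xoipikubebudigompi.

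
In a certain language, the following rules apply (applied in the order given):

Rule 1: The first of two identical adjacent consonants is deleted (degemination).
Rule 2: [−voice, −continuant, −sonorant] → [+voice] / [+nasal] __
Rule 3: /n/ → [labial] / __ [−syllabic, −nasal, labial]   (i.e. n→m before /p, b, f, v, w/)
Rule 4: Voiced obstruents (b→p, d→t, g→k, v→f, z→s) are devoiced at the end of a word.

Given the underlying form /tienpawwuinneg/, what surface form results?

tiembawuinek

Rule 1 (degemination): /ww/ is a geminate; the first /w/ deletes. /nn/ is a geminate; the first /n/ deletes. /tienpawwuinneg/ → tienpawuineg.
Rule 2 (post-nasal voicing): /p/ is a voiceless stop immediately after the nasal /n/, so it voices to [b]. /tienpawuineg/ → tienbawuineg.
Rule 3 (nasal place assimilation): /n/ precedes the labial consonant /b/, so it assimilates in place to [m]. /tienbawuineg/ → tiembawuineg.
Rule 4 (final devoicing): /g/ is a voiced obstruent in word-final position, so it devoices to [k]. /tiembawuineg/ → tiembawuinek.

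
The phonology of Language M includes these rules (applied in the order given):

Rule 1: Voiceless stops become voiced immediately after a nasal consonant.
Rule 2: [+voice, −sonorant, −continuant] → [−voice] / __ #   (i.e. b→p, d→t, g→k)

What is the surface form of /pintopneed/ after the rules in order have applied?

pindopneet

Rule 1 (post-nasal voicing): /t/ is a voiceless stop immediately after the nasal /n/, so it voices to [d]. /pintopneed/ → pindopneed.
Rule 2 (final devoicing): /d/ is a voiced stop in word-final position, so it devoices to [t]. /pindopneed/ → pindopneet.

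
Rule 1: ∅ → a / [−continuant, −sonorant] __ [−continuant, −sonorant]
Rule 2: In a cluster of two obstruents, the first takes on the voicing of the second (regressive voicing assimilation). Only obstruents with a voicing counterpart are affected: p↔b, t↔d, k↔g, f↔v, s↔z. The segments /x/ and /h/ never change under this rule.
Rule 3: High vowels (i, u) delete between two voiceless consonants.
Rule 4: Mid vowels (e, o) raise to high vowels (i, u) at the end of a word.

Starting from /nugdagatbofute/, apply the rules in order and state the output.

nugadagatabofti

Rule 1 (stop-cluster a-epenthesis): /g/ and /d/ form a stop–stop cluster, so [a] is inserted between them. /t/ and /b/ form a stop–stop cluster, so [a] is inserted between them. /nugdagatbofute/ → nugadagatabofute.
Rule 2 (regressive voicing assimilation): no segment meets the environment; /nugadagatabofute/ is unchanged.
Rule 3 (high vowel syncope): /u/ is a high vowel flanked by voiceless consonants /f/ and /t/, so it deletes. /nugadagatabofute/ → nugadagatabofte.
Rule 4 (final vowel raising): /e/ is a mid vowel in word-final position, so it raises to [i]. /nugadagatabofte/ → nugadagatabofti.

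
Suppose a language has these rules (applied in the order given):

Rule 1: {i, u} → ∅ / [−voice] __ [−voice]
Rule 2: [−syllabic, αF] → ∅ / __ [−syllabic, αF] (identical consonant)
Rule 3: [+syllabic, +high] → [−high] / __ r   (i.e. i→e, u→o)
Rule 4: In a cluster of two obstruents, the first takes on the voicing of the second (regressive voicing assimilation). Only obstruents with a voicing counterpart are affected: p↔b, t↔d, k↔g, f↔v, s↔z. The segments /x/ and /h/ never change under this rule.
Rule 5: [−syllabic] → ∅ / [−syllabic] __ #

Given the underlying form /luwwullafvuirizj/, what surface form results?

Rule 1 (high vowel syncope): no segment meets the environment; /luwwullafvuirizj/ is unchanged.
Rule 2 (degemination): /ww/ is a geminate; the first /w/ deletes. /ll/ is a geminate; the first /l/ deletes. /luwwullafvuirizj/ → luwulafvuirizj.
Rule 3 (pre-rhotic lowering): /i/ is a high vowel immediately before /r/, so it lowers to [e]. /luwulafvuirizj/ → luwulafvuerizj.
Rule 4 (regressive voicing assimilation): /f/ precedes the voiced obstruent /v/, so it voices to [v] by assimilation. /luwulafvuerizj/ → luwulavvuerizj.
Rule 5 (final cluster simplification): /j/ is the second consonant of a word-final cluster /zj/, so it deletes. /luwulavvuerizj/ → luwulavvueriz.

luwulavvueriz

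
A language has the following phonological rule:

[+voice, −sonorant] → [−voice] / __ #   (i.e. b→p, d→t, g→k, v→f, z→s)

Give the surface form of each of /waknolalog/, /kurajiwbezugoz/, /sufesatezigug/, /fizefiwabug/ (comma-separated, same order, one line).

waknolalok, kurajiwbezugos, sufesateziguk, fizefiwabuk

/waknolalog/: /g/ is a voiced obstruent in word-final position, so it devoices to [k]. → [waknolalok].
/kurajiwbezugoz/: /z/ is a voiced obstruent in word-final position, so it devoices to [s]. → [kurajiwbezugos].
/sufesatezigug/: /g/ is a voiced obstruent in word-final position, so it devoices to [k]. → [sufesateziguk].
/fizefiwabug/: /g/ is a voiced obstruent in word-final position, so it devoices to [k]. → [fizefiwabuk].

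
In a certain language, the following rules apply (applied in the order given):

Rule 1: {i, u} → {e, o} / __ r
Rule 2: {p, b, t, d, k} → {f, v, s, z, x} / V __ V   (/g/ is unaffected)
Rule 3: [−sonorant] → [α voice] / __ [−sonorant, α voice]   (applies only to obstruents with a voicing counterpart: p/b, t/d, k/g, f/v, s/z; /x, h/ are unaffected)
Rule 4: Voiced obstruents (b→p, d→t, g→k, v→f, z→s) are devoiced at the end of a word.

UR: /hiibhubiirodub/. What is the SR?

Rule 1 (pre-rhotic lowering): /i/ is a high vowel immediately before /r/, so it lowers to [e]. /hiibhubiirodub/ → hiibhubierodub.
Rule 2 (intervocalic spirantization): /b/ is a stop between vowels /u/ and /i/, so it spirantizes to the fricative [v]. /d/ is a stop between vowels /o/ and /u/, so it spirantizes to the fricative [z]. /hiibhubierodub/ → hiibhuvierozub.
Rule 3 (regressive voicing assimilation): /b/ precedes the voiceless obstruent /h/, so it devoices to [p] by assimilation. /hiibhuvierozub/ → hiiphuvierozub.
Rule 4 (final devoicing): /b/ is a voiced obstruent in word-final position, so it devoices to [p]. /hiiphuvierozub/ → hiiphuvierozup.

hiiphuvierozup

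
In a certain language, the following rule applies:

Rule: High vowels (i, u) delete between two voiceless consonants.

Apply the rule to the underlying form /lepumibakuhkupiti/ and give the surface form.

lepumibakhkpti

/u/ is a high vowel flanked by voiceless consonants /k/ and /h/, so it deletes.
/u/ is a high vowel flanked by voiceless consonants /k/ and /p/, so it deletes.
/i/ is a high vowel flanked by voiceless consonants /p/ and /t/, so it deletes.
The other instances of /u/, /i/ do not occur in the required environment and remain unchanged.
Surface form: [lepumibakhkpti].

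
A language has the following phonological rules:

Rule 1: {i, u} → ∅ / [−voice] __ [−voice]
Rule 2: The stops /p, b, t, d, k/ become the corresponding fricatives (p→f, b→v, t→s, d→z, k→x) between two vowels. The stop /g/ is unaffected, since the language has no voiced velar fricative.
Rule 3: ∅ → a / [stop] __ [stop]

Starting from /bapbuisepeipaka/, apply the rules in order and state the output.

Rule 1 (high vowel syncope): no segment meets the environment; /bapbuisepeipaka/ is unchanged.
Rule 2 (intervocalic spirantization): /p/ is a stop between vowels /e/ and /e/, so it spirantizes to the fricative [f]. /p/ is a stop between vowels /i/ and /a/, so it spirantizes to the fricative [f]. /k/ is a stop between vowels /a/ and /a/, so it spirantizes to the fricative [x]. /bapbuisepeipaka/ → bapbuisefeifaxa.
Rule 3 (stop-cluster a-epenthesis): /p/ and /b/ form a stop–stop cluster, so [a] is inserted between them. /bapbuisefeifaxa/ → bapabuisefeifaxa.

bapabuisefeifaxa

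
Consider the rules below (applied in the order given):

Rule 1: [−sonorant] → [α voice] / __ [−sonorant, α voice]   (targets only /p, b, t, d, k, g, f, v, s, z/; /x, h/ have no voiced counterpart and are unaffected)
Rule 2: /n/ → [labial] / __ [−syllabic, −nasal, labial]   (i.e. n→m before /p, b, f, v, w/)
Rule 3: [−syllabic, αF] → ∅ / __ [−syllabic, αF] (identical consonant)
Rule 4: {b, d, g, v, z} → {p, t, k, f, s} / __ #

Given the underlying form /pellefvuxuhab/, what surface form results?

Rule 1 (regressive voicing assimilation): /f/ precedes the voiced obstruent /v/, so it voices to [v] by assimilation. /pellefvuxuhab/ → pellevvuxuhab.
Rule 2 (nasal place assimilation): no segment meets the environment; /pellevvuxuhab/ is unchanged.
Rule 3 (degemination): /ll/ is a geminate; the first /l/ deletes. /vv/ is a geminate; the first /v/ deletes. /pellevvuxuhab/ → pelevuxuhab.
Rule 4 (final devoicing): /b/ is a voiced obstruent in word-final position, so it devoices to [p]. /pelevuxuhab/ → pelevuxuhap.

pelevuxuhap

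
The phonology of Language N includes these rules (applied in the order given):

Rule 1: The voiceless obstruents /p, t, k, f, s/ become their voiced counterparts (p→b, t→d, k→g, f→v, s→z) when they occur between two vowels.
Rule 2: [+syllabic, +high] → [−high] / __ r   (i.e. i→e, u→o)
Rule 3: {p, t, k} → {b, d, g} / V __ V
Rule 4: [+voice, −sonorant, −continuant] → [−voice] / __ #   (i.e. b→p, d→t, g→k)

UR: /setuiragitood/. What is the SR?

sedueragidoot

Rule 1 (intervocalic voicing): /t/ is a voiceless obstruent between vowels /e/ and /u/, so it voices to [d]. /t/ is a voiceless obstruent between vowels /i/ and /o/, so it voices to [d]. /setuiragitood/ → seduiragidood.
Rule 2 (pre-rhotic lowering): /i/ is a high vowel immediately before /r/, so it lowers to [e]. /seduiragidood/ → sedueragidood.
Rule 3 (intervocalic voicing): no segment meets the environment; /sedueragidood/ is unchanged.
Rule 4 (final devoicing): /d/ is a voiced stop in word-final position, so it devoices to [t]. /sedueragidood/ → sedueragidoot.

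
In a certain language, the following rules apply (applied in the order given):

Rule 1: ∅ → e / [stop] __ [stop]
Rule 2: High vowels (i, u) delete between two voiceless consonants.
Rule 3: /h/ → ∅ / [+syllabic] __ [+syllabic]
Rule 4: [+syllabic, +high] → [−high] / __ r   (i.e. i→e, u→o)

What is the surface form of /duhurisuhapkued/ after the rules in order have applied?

duorishapekued

Rule 1 (stop-cluster e-epenthesis): /p/ and /k/ form a stop–stop cluster, so [e] is inserted between them. /duhurisuhapkued/ → duhurisuhapekued.
Rule 2 (high vowel syncope): /u/ is a high vowel flanked by voiceless consonants /s/ and /h/, so it deletes. /duhurisuhapekued/ → duhurishapekued.
Rule 3 (intervocalic h-deletion): /h/ occurs between vowels /u/ and /u/, so it deletes. /duhurishapekued/ → duurishapekued.
Rule 4 (pre-rhotic lowering): /u/ is a high vowel immediately before /r/, so it lowers to [o]. /duurishapekued/ → duorishapekued.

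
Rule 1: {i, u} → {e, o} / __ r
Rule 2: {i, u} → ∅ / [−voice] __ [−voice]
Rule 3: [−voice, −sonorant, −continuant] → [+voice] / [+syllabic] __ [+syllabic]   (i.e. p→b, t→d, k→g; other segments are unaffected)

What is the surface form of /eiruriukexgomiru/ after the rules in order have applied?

Rule 1 (pre-rhotic lowering): /i/ is a high vowel immediately before /r/, so it lowers to [e]. /u/ is a high vowel immediately before /r/, so it lowers to [o]. /i/ is a high vowel immediately before /r/, so it lowers to [e]. /eiruriukexgomiru/ → eeroriukexgomeru.
Rule 2 (high vowel syncope): no segment meets the environment; /eeroriukexgomeru/ is unchanged.
Rule 3 (intervocalic voicing): /k/ is a voiceless stop between vowels /u/ and /e/, so it voices to [g]. /eeroriukexgomeru/ → eeroriugexgomeru.

eeroriugexgomeru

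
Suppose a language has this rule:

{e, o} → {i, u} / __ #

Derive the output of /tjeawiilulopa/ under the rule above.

No segment of /tjeawiilulopa/ meets the structural description of the rule, so the form surfaces unchanged.

tjeawiilulopa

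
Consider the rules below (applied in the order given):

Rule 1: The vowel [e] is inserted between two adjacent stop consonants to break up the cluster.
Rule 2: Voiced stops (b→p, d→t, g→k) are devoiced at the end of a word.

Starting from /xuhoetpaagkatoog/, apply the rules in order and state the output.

Rule 1 (stop-cluster e-epenthesis): /t/ and /p/ form a stop–stop cluster, so [e] is inserted between them. /g/ and /k/ form a stop–stop cluster, so [e] is inserted between them. /xuhoetpaagkatoog/ → xuhoetepaagekatoog.
Rule 2 (final devoicing): /g/ is a voiced stop in word-final position, so it devoices to [k]. /xuhoetepaagekatoog/ → xuhoetepaagekatook.

xuhoetepaagekatook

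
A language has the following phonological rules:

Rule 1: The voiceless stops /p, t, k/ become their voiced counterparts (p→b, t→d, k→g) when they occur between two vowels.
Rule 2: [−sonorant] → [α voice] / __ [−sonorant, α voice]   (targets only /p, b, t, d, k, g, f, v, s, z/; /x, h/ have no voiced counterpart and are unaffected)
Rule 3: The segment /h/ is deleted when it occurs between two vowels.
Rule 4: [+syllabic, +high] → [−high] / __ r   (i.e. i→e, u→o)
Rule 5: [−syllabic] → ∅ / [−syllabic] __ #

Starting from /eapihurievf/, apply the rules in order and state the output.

eabiorief

Rule 1 (intervocalic voicing): /p/ is a voiceless stop between vowels /a/ and /i/, so it voices to [b]. /eapihurievf/ → eabihurievf.
Rule 2 (regressive voicing assimilation): /v/ precedes the voiceless obstruent /f/, so it devoices to [f] by assimilation. /eabihurievf/ → eabihurieff.
Rule 3 (intervocalic h-deletion): /h/ occurs between vowels /i/ and /u/, so it deletes. /eabihurieff/ → eabiurieff.
Rule 4 (pre-rhotic lowering): /u/ is a high vowel immediately before /r/, so it lowers to [o]. /eabiurieff/ → eabiorieff.
Rule 5 (final cluster simplification): /f/ is the second consonant of a word-final cluster /ff/, so it deletes. /eabiorieff/ → eabiorief.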